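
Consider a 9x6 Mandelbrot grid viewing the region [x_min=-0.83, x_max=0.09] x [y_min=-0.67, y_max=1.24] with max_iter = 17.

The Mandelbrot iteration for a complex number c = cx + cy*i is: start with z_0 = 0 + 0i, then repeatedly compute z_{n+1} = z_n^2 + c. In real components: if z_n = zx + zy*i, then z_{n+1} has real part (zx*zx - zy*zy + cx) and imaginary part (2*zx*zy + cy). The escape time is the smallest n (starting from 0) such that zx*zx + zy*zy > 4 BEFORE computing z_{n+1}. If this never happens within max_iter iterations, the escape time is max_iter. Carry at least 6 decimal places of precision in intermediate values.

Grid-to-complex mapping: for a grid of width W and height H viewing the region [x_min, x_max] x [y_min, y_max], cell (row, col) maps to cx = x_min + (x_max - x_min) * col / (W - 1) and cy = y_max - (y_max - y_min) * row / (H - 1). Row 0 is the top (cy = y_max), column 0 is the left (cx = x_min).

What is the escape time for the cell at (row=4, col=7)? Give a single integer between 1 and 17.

Answer: 17

Derivation:
z_0 = 0 + 0i, c = -0.0250 + -0.2880i
Iter 1: z = -0.0250 + -0.2880i, |z|^2 = 0.0836
Iter 2: z = -0.1073 + -0.2736i, |z|^2 = 0.0864
Iter 3: z = -0.0883 + -0.2293i, |z|^2 = 0.0604
Iter 4: z = -0.0698 + -0.2475i, |z|^2 = 0.0661
Iter 5: z = -0.0814 + -0.2535i, |z|^2 = 0.0709
Iter 6: z = -0.0826 + -0.2467i, |z|^2 = 0.0677
Iter 7: z = -0.0791 + -0.2472i, |z|^2 = 0.0674
Iter 8: z = -0.0799 + -0.2489i, |z|^2 = 0.0683
Iter 9: z = -0.0806 + -0.2482i, |z|^2 = 0.0681
Iter 10: z = -0.0801 + -0.2480i, |z|^2 = 0.0679
Iter 11: z = -0.0801 + -0.2483i, |z|^2 = 0.0680
Iter 12: z = -0.0802 + -0.2482i, |z|^2 = 0.0681
Iter 13: z = -0.0802 + -0.2482i, |z|^2 = 0.0680
Iter 14: z = -0.0802 + -0.2482i, |z|^2 = 0.0680
Iter 15: z = -0.0802 + -0.2482i, |z|^2 = 0.0680
Iter 16: z = -0.0802 + -0.2482i, |z|^2 = 0.0680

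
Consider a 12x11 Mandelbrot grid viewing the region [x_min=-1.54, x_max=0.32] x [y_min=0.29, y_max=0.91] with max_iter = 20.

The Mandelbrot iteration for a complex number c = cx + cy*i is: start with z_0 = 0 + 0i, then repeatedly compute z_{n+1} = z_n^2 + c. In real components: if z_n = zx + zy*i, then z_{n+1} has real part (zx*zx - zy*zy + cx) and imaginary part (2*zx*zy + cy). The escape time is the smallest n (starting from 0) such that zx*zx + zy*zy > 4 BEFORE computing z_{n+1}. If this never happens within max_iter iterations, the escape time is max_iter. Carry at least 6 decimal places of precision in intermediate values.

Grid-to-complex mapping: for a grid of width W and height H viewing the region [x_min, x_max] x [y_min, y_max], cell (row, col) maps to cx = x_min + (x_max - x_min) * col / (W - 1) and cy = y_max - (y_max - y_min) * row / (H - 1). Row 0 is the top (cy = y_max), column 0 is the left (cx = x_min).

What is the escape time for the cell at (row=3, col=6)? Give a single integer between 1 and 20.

Answer: 7

Derivation:
z_0 = 0 + 0i, c = -0.5255 + 0.7240i
Iter 1: z = -0.5255 + 0.7240i, |z|^2 = 0.8003
Iter 2: z = -0.7735 + -0.0369i, |z|^2 = 0.5997
Iter 3: z = 0.0715 + 0.7810i, |z|^2 = 0.6151
Iter 4: z = -1.1303 + 0.8357i, |z|^2 = 1.9761
Iter 5: z = 0.0537 + -1.1653i, |z|^2 = 1.3609
Iter 6: z = -1.8805 + 0.5987i, |z|^2 = 3.8949
Iter 7: z = 2.6525 + -1.5279i, |z|^2 = 9.3703
Escaped at iteration 7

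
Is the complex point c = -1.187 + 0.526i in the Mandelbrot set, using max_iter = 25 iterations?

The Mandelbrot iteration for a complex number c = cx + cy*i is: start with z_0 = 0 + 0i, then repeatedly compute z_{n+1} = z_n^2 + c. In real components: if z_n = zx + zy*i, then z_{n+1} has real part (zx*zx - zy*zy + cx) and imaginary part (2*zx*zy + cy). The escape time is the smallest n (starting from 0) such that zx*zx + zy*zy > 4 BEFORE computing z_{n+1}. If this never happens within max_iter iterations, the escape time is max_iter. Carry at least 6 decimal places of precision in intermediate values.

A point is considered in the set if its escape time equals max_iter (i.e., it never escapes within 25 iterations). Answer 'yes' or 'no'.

Answer: no

Derivation:
z_0 = 0 + 0i, c = -1.1870 + 0.5260i
Iter 1: z = -1.1870 + 0.5260i, |z|^2 = 1.6856
Iter 2: z = -0.0547 + -0.7227i, |z|^2 = 0.5253
Iter 3: z = -1.7063 + 0.6051i, |z|^2 = 3.2777
Iter 4: z = 1.3585 + -1.5389i, |z|^2 = 4.2137
Escaped at iteration 4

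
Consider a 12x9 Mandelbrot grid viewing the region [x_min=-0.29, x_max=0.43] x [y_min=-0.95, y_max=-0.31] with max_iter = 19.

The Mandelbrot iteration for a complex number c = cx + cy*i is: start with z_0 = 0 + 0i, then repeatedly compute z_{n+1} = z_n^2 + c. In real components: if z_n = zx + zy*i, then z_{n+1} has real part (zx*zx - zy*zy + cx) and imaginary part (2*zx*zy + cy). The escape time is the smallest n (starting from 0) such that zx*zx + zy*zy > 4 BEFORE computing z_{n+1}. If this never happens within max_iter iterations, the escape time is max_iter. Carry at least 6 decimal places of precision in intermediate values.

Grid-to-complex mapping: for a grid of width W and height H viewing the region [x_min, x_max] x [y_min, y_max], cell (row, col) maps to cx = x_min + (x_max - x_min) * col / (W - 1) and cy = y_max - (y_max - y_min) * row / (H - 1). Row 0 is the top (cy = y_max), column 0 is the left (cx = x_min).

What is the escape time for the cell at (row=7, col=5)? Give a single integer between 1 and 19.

Answer: 8

Derivation:
z_0 = 0 + 0i, c = 0.0373 + -0.8700i
Iter 1: z = 0.0373 + -0.8700i, |z|^2 = 0.7583
Iter 2: z = -0.7182 + -0.9349i, |z|^2 = 1.3898
Iter 3: z = -0.3208 + 0.4729i, |z|^2 = 0.3266
Iter 4: z = -0.0834 + -1.1734i, |z|^2 = 1.3839
Iter 5: z = -1.3327 + -0.6742i, |z|^2 = 2.2306
Iter 6: z = 1.3588 + 0.9270i, |z|^2 = 2.7056
Iter 7: z = 1.0244 + 1.6491i, |z|^2 = 3.7689
Iter 8: z = -1.6331 + 2.5086i, |z|^2 = 8.9599
Escaped at iteration 8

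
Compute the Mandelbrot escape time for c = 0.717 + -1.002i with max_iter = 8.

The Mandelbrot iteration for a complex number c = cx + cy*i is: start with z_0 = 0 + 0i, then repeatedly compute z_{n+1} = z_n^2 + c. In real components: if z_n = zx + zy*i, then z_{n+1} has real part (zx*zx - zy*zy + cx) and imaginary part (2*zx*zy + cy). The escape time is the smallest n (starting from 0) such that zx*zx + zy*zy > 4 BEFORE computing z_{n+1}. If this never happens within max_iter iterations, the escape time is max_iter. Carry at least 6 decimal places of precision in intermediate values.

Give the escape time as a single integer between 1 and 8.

Answer: 2

Derivation:
z_0 = 0 + 0i, c = 0.7170 + -1.0020i
Iter 1: z = 0.7170 + -1.0020i, |z|^2 = 1.5181
Iter 2: z = 0.2271 + -2.4389i, |z|^2 = 5.9996
Escaped at iteration 2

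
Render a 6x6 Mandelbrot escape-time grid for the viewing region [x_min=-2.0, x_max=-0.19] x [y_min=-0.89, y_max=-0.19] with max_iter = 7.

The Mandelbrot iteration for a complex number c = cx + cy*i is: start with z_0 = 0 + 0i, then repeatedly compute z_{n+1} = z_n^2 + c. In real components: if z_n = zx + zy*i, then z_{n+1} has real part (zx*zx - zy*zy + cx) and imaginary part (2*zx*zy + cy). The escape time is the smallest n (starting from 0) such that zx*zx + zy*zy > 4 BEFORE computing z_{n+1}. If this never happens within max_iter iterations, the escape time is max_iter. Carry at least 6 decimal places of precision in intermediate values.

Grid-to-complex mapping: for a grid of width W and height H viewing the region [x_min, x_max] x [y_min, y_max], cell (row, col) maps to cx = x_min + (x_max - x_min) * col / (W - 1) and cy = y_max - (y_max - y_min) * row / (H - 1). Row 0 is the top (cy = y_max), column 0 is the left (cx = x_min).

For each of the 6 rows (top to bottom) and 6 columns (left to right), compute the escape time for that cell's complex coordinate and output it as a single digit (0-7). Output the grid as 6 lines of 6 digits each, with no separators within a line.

Answer: 157777
147777
135677
133577
133467
123347

Derivation:
(row=0, col=0): c = -2.0000 + -0.1900i → escape time 1
(row=0, col=1): c = -1.6380 + -0.1900i → escape time 5
(row=0, col=2): c = -1.2760 + -0.1900i → escape time 7
(row=0, col=3): c = -0.9140 + -0.1900i → escape time 7
(row=0, col=4): c = -0.5520 + -0.1900i → escape time 7
(row=0, col=5): c = -0.1900 + -0.1900i → escape time 7
(row=1, col=0): c = -2.0000 + -0.3300i → escape time 1
(row=1, col=1): c = -1.6380 + -0.3300i → escape time 4
(row=1, col=2): c = -1.2760 + -0.3300i → escape time 7
(row=1, col=3): c = -0.9140 + -0.3300i → escape time 7
(row=1, col=4): c = -0.5520 + -0.3300i → escape time 7
(row=1, col=5): c = -0.1900 + -0.3300i → escape time 7
(row=2, col=0): c = -2.0000 + -0.4700i → escape time 1
(row=2, col=1): c = -1.6380 + -0.4700i → escape time 3
(row=2, col=2): c = -1.2760 + -0.4700i → escape time 5
(row=2, col=3): c = -0.9140 + -0.4700i → escape time 6
(row=2, col=4): c = -0.5520 + -0.4700i → escape time 7
(row=2, col=5): c = -0.1900 + -0.4700i → escape time 7
(row=3, col=0): c = -2.0000 + -0.6100i → escape time 1
(row=3, col=1): c = -1.6380 + -0.6100i → escape time 3
(row=3, col=2): c = -1.2760 + -0.6100i → escape time 3
(row=3, col=3): c = -0.9140 + -0.6100i → escape time 5
(row=3, col=4): c = -0.5520 + -0.6100i → escape time 7
(row=3, col=5): c = -0.1900 + -0.6100i → escape time 7
(row=4, col=0): c = -2.0000 + -0.7500i → escape time 1
(row=4, col=1): c = -1.6380 + -0.7500i → escape time 3
(row=4, col=2): c = -1.2760 + -0.7500i → escape time 3
(row=4, col=3): c = -0.9140 + -0.7500i → escape time 4
(row=4, col=4): c = -0.5520 + -0.7500i → escape time 6
(row=4, col=5): c = -0.1900 + -0.7500i → escape time 7
(row=5, col=0): c = -2.0000 + -0.8900i → escape time 1
(row=5, col=1): c = -1.6380 + -0.8900i → escape time 2
(row=5, col=2): c = -1.2760 + -0.8900i → escape time 3
(row=5, col=3): c = -0.9140 + -0.8900i → escape time 3
(row=5, col=4): c = -0.5520 + -0.8900i → escape time 4
(row=5, col=5): c = -0.1900 + -0.8900i → escape time 7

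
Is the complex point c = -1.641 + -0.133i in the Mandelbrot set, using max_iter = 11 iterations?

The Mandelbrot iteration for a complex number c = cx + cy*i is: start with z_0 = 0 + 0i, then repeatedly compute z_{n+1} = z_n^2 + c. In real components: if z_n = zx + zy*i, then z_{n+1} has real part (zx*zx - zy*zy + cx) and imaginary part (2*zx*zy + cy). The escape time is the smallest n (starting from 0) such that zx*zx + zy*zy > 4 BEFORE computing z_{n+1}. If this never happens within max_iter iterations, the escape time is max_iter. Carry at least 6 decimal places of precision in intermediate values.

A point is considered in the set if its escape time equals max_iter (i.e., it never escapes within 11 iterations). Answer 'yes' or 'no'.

Answer: no

Derivation:
z_0 = 0 + 0i, c = -1.6410 + -0.1330i
Iter 1: z = -1.6410 + -0.1330i, |z|^2 = 2.7106
Iter 2: z = 1.0342 + 0.3035i, |z|^2 = 1.1617
Iter 3: z = -0.6636 + 0.4948i, |z|^2 = 0.6851
Iter 4: z = -1.4455 + -0.7896i, |z|^2 = 2.7129
Iter 5: z = -0.1751 + 2.1498i, |z|^2 = 4.6521
Escaped at iteration 5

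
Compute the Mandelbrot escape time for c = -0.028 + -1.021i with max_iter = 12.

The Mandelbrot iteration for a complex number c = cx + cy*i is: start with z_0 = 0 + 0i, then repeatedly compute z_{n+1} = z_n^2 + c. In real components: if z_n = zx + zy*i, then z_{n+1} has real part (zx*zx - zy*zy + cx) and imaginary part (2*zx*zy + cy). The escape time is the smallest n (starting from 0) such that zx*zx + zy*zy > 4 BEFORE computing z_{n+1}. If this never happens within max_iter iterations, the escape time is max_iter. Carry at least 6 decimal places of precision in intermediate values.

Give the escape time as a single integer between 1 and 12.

Answer: 8

Derivation:
z_0 = 0 + 0i, c = -0.0280 + -1.0210i
Iter 1: z = -0.0280 + -1.0210i, |z|^2 = 1.0432
Iter 2: z = -1.0697 + -0.9638i, |z|^2 = 2.0731
Iter 3: z = 0.1872 + 1.0409i, |z|^2 = 1.1186
Iter 4: z = -1.0765 + -0.6313i, |z|^2 = 1.5573
Iter 5: z = 0.7323 + 0.3381i, |z|^2 = 0.6506
Iter 6: z = 0.3940 + -0.5259i, |z|^2 = 0.4318
Iter 7: z = -0.1493 + -1.4354i, |z|^2 = 2.0826
Iter 8: z = -2.0660 + -0.5924i, |z|^2 = 4.6191
Escaped at iteration 8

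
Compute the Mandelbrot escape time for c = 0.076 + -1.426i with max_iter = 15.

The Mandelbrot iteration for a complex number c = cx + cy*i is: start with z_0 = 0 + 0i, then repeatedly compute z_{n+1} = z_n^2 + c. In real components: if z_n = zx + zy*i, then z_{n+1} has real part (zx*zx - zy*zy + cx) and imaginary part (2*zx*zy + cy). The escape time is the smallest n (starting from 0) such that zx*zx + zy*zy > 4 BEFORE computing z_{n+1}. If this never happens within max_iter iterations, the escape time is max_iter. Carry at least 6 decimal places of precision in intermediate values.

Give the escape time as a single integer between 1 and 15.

z_0 = 0 + 0i, c = 0.0760 + -1.4260i
Iter 1: z = 0.0760 + -1.4260i, |z|^2 = 2.0393
Iter 2: z = -1.9517 + -1.6428i, |z|^2 = 6.5078
Escaped at iteration 2

Answer: 2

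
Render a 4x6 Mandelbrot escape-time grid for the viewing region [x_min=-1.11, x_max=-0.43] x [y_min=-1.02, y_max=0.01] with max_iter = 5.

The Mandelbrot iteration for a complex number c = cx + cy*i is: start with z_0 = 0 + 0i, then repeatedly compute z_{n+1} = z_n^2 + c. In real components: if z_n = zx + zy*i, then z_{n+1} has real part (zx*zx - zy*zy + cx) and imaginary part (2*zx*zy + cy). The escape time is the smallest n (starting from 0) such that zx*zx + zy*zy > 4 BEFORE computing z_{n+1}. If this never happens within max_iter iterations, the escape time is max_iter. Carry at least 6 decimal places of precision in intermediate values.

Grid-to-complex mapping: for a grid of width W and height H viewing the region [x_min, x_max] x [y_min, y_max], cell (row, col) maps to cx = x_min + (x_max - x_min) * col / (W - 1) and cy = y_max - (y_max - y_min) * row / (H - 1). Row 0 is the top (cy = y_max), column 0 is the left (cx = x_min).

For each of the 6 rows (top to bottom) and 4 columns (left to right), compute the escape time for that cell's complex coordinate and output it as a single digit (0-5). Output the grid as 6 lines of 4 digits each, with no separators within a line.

Answer: 5555
5555
5555
4555
3445
3334

Derivation:
(row=0, col=0): c = -1.1100 + 0.0100i → escape time 5
(row=0, col=1): c = -0.8833 + 0.0100i → escape time 5
(row=0, col=2): c = -0.6567 + 0.0100i → escape time 5
(row=0, col=3): c = -0.4300 + 0.0100i → escape time 5
(row=1, col=0): c = -1.1100 + -0.1960i → escape time 5
(row=1, col=1): c = -0.8833 + -0.1960i → escape time 5
(row=1, col=2): c = -0.6567 + -0.1960i → escape time 5
(row=1, col=3): c = -0.4300 + -0.1960i → escape time 5
(row=2, col=0): c = -1.1100 + -0.4020i → escape time 5
(row=2, col=1): c = -0.8833 + -0.4020i → escape time 5
(row=2, col=2): c = -0.6567 + -0.4020i → escape time 5
(row=2, col=3): c = -0.4300 + -0.4020i → escape time 5
(row=3, col=0): c = -1.1100 + -0.6080i → escape time 4
(row=3, col=1): c = -0.8833 + -0.6080i → escape time 5
(row=3, col=2): c = -0.6567 + -0.6080i → escape time 5
(row=3, col=3): c = -0.4300 + -0.6080i → escape time 5
(row=4, col=0): c = -1.1100 + -0.8140i → escape time 3
(row=4, col=1): c = -0.8833 + -0.8140i → escape time 4
(row=4, col=2): c = -0.6567 + -0.8140i → escape time 4
(row=4, col=3): c = -0.4300 + -0.8140i → escape time 5
(row=5, col=0): c = -1.1100 + -1.0200i → escape time 3
(row=5, col=1): c = -0.8833 + -1.0200i → escape time 3
(row=5, col=2): c = -0.6567 + -1.0200i → escape time 3
(row=5, col=3): c = -0.4300 + -1.0200i → escape time 4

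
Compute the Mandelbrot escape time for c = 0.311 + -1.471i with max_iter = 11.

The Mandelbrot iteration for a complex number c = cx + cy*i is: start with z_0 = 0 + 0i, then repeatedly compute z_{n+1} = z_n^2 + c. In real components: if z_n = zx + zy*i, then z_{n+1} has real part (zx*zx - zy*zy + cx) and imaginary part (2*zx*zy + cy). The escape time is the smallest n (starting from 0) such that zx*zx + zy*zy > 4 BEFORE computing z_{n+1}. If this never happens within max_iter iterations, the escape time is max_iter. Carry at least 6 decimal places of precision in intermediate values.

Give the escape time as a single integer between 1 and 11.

Answer: 2

Derivation:
z_0 = 0 + 0i, c = 0.3110 + -1.4710i
Iter 1: z = 0.3110 + -1.4710i, |z|^2 = 2.2606
Iter 2: z = -1.7561 + -2.3860i, |z|^2 = 8.7768
Escaped at iteration 2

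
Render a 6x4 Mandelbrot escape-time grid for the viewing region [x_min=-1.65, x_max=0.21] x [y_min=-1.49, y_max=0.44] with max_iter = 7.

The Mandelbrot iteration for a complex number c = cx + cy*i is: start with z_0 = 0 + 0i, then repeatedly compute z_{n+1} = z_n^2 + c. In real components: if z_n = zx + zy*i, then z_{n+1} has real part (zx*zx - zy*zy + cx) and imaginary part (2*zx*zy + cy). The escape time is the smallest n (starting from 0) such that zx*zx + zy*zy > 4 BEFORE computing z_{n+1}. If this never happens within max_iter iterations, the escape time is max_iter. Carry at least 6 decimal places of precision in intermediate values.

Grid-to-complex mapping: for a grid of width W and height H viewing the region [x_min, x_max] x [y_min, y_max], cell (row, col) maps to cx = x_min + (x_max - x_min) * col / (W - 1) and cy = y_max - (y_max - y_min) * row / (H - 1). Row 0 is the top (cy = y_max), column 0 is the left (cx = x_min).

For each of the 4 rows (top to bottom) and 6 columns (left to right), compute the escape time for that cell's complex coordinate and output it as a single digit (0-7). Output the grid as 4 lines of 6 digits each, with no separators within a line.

(row=0, col=0): c = -1.6500 + 0.4400i → escape time 3
(row=0, col=1): c = -1.2780 + 0.4400i → escape time 7
(row=0, col=2): c = -0.9060 + 0.4400i → escape time 6
(row=0, col=3): c = -0.5340 + 0.4400i → escape time 7
(row=0, col=4): c = -0.1620 + 0.4400i → escape time 7
(row=0, col=5): c = 0.2100 + 0.4400i → escape time 7
(row=1, col=0): c = -1.6500 + -0.2033i → escape time 4
(row=1, col=1): c = -1.2780 + -0.2033i → escape time 7
(row=1, col=2): c = -0.9060 + -0.2033i → escape time 7
(row=1, col=3): c = -0.5340 + -0.2033i → escape time 7
(row=1, col=4): c = -0.1620 + -0.2033i → escape time 7
(row=1, col=5): c = 0.2100 + -0.2033i → escape time 7
(row=2, col=0): c = -1.6500 + -0.8467i → escape time 3
(row=2, col=1): c = -1.2780 + -0.8467i → escape time 3
(row=2, col=2): c = -0.9060 + -0.8467i → escape time 3
(row=2, col=3): c = -0.5340 + -0.8467i → escape time 4
(row=2, col=4): c = -0.1620 + -0.8467i → escape time 7
(row=2, col=5): c = 0.2100 + -0.8467i → escape time 5
(row=3, col=0): c = -1.6500 + -1.4900i → escape time 1
(row=3, col=1): c = -1.2780 + -1.4900i → escape time 2
(row=3, col=2): c = -0.9060 + -1.4900i → escape time 2
(row=3, col=3): c = -0.5340 + -1.4900i → escape time 2
(row=3, col=4): c = -0.1620 + -1.4900i → escape time 2
(row=3, col=5): c = 0.2100 + -1.4900i → escape time 2

Answer: 376777
477777
333475
122222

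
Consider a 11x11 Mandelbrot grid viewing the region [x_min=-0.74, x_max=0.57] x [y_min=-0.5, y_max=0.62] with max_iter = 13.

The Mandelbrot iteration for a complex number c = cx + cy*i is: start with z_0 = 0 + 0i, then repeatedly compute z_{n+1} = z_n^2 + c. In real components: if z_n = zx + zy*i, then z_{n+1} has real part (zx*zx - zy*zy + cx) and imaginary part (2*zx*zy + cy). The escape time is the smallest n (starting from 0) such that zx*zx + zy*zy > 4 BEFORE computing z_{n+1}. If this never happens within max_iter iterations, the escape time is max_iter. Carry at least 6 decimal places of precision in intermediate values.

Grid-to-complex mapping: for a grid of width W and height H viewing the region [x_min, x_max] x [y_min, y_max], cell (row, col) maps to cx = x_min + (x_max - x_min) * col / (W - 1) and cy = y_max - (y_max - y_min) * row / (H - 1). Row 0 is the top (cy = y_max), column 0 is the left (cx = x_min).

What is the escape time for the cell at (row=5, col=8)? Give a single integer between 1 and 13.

z_0 = 0 + 0i, c = 0.3080 + 0.0600i
Iter 1: z = 0.3080 + 0.0600i, |z|^2 = 0.0985
Iter 2: z = 0.3993 + 0.0970i, |z|^2 = 0.1688
Iter 3: z = 0.4580 + 0.1374i, |z|^2 = 0.2287
Iter 4: z = 0.4989 + 0.1859i, |z|^2 = 0.2834
Iter 5: z = 0.5223 + 0.2455i, |z|^2 = 0.3331
Iter 6: z = 0.5206 + 0.3164i, |z|^2 = 0.3711
Iter 7: z = 0.4789 + 0.3895i, |z|^2 = 0.3810
Iter 8: z = 0.3856 + 0.4330i, |z|^2 = 0.3362
Iter 9: z = 0.2692 + 0.3940i, |z|^2 = 0.2277
Iter 10: z = 0.2253 + 0.2721i, |z|^2 = 0.1248
Iter 11: z = 0.2847 + 0.1826i, |z|^2 = 0.1144
Iter 12: z = 0.3557 + 0.1640i, |z|^2 = 0.1534

Answer: 13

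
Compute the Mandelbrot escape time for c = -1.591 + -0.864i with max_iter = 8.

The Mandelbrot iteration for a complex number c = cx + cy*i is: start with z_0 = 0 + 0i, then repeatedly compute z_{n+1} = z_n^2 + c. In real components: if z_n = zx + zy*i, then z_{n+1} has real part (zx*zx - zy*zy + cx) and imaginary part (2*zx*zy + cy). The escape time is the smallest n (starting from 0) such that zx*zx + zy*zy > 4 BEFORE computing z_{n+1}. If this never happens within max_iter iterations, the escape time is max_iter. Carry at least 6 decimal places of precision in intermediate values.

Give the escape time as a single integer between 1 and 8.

z_0 = 0 + 0i, c = -1.5910 + -0.8640i
Iter 1: z = -1.5910 + -0.8640i, |z|^2 = 3.2778
Iter 2: z = 0.1938 + 1.8852i, |z|^2 = 3.5917
Iter 3: z = -5.1076 + -0.1333i, |z|^2 = 26.1054
Escaped at iteration 3

Answer: 3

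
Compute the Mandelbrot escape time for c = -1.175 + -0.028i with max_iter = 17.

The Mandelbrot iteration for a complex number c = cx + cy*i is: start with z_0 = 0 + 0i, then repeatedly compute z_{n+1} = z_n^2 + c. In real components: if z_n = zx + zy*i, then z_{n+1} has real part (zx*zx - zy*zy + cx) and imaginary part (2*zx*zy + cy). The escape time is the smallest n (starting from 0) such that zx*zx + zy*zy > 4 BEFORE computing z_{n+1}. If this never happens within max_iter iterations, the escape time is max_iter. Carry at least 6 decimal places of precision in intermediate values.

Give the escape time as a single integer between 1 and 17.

z_0 = 0 + 0i, c = -1.1750 + -0.0280i
Iter 1: z = -1.1750 + -0.0280i, |z|^2 = 1.3814
Iter 2: z = 0.2048 + 0.0378i, |z|^2 = 0.0434
Iter 3: z = -1.1345 + -0.0125i, |z|^2 = 1.2872
Iter 4: z = 0.1119 + 0.0004i, |z|^2 = 0.0125
Iter 5: z = -1.1625 + -0.0279i, |z|^2 = 1.3522
Iter 6: z = 0.1756 + 0.0369i, |z|^2 = 0.0322
Iter 7: z = -1.1455 + -0.0150i, |z|^2 = 1.3125
Iter 8: z = 0.1370 + 0.0065i, |z|^2 = 0.0188
Iter 9: z = -1.1563 + -0.0262i, |z|^2 = 1.3377
Iter 10: z = 0.1613 + 0.0327i, |z|^2 = 0.0271
Iter 11: z = -1.1501 + -0.0175i, |z|^2 = 1.3229
Iter 12: z = 0.1473 + 0.0122i, |z|^2 = 0.0219
Iter 13: z = -1.1534 + -0.0244i, |z|^2 = 1.3310
Iter 14: z = 0.1548 + 0.0283i, |z|^2 = 0.0248
Iter 15: z = -1.1518 + -0.0192i, |z|^2 = 1.3271
Iter 16: z = 0.1513 + 0.0163i, |z|^2 = 0.0232

Answer: 17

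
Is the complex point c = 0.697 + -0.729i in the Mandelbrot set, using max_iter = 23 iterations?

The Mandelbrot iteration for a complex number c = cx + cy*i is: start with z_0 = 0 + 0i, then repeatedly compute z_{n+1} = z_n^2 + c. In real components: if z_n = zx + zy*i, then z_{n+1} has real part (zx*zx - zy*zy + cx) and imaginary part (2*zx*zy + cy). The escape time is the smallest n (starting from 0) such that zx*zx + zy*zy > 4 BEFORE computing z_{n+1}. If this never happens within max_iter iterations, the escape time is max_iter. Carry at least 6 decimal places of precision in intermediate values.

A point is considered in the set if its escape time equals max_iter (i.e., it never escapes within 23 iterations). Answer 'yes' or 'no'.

Answer: no

Derivation:
z_0 = 0 + 0i, c = 0.6970 + -0.7290i
Iter 1: z = 0.6970 + -0.7290i, |z|^2 = 1.0172
Iter 2: z = 0.6514 + -1.7452i, |z|^2 = 3.4701
Iter 3: z = -1.9245 + -3.0026i, |z|^2 = 12.7192
Escaped at iteration 3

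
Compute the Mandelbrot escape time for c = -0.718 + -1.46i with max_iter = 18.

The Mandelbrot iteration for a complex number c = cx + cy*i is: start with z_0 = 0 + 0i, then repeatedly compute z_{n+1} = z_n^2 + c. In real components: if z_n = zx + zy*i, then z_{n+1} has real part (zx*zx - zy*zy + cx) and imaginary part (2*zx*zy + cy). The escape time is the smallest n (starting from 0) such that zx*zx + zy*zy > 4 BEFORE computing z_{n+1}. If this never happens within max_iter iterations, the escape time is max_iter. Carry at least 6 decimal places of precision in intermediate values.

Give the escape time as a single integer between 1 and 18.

Answer: 2

Derivation:
z_0 = 0 + 0i, c = -0.7180 + -1.4600i
Iter 1: z = -0.7180 + -1.4600i, |z|^2 = 2.6471
Iter 2: z = -2.3341 + 0.6366i, |z|^2 = 5.8531
Escaped at iteration 2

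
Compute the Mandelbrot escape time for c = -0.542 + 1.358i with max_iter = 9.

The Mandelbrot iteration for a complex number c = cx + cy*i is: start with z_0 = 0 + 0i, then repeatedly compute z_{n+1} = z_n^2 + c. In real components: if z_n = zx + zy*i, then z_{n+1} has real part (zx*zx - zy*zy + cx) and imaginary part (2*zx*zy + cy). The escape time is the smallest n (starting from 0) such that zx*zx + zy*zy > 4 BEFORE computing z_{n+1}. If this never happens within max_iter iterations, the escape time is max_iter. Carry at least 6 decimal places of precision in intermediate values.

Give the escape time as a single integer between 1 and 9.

Answer: 2

Derivation:
z_0 = 0 + 0i, c = -0.5420 + 1.3580i
Iter 1: z = -0.5420 + 1.3580i, |z|^2 = 2.1379
Iter 2: z = -2.0924 + -0.1141i, |z|^2 = 4.3912
Escaped at iteration 2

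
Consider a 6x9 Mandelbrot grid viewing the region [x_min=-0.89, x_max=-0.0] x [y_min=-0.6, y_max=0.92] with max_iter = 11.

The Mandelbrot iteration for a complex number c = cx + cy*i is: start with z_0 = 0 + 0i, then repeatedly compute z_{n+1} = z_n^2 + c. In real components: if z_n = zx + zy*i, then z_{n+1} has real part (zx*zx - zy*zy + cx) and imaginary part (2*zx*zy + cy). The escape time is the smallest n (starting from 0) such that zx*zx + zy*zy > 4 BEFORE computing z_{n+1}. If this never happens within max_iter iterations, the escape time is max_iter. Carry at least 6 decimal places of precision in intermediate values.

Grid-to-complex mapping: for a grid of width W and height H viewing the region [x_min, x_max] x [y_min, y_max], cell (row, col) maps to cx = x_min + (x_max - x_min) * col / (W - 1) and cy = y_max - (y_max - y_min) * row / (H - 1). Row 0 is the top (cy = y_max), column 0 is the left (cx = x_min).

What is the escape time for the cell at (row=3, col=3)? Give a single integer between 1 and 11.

Answer: 11

Derivation:
z_0 = 0 + 0i, c = -0.3560 + 0.3500i
Iter 1: z = -0.3560 + 0.3500i, |z|^2 = 0.2492
Iter 2: z = -0.3518 + 0.1008i, |z|^2 = 0.1339
Iter 3: z = -0.2424 + 0.2791i, |z|^2 = 0.1367
Iter 4: z = -0.3751 + 0.2147i, |z|^2 = 0.1868
Iter 5: z = -0.2614 + 0.1889i, |z|^2 = 0.1040
Iter 6: z = -0.3234 + 0.2512i, |z|^2 = 0.1677
Iter 7: z = -0.3145 + 0.1875i, |z|^2 = 0.1341
Iter 8: z = -0.2922 + 0.2320i, |z|^2 = 0.1392
Iter 9: z = -0.3244 + 0.2144i, |z|^2 = 0.1512
Iter 10: z = -0.2967 + 0.2109i, |z|^2 = 0.1325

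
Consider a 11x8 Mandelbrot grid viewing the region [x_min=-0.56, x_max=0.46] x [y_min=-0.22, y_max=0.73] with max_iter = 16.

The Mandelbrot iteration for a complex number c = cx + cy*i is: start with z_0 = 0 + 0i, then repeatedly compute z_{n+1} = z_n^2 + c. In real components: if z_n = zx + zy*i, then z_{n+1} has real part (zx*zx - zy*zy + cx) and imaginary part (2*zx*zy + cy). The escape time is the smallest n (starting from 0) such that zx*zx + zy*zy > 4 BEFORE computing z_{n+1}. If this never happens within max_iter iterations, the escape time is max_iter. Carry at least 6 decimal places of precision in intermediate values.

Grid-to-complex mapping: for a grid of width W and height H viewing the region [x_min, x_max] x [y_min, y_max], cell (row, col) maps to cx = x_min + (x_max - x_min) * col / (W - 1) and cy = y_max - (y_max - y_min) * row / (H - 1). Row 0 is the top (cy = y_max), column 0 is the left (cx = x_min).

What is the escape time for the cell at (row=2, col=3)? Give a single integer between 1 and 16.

z_0 = 0 + 0i, c = -0.2540 + 0.4586i
Iter 1: z = -0.2540 + 0.4586i, |z|^2 = 0.2748
Iter 2: z = -0.3998 + 0.2256i, |z|^2 = 0.2107
Iter 3: z = -0.1451 + 0.2782i, |z|^2 = 0.0984
Iter 4: z = -0.3103 + 0.3779i, |z|^2 = 0.2391
Iter 5: z = -0.3005 + 0.2241i, |z|^2 = 0.1405
Iter 6: z = -0.2139 + 0.3239i, |z|^2 = 0.1507
Iter 7: z = -0.3132 + 0.3200i, |z|^2 = 0.2005
Iter 8: z = -0.2583 + 0.2582i, |z|^2 = 0.1334
Iter 9: z = -0.2539 + 0.3252i, |z|^2 = 0.1702
Iter 10: z = -0.2953 + 0.2934i, |z|^2 = 0.1733
Iter 11: z = -0.2529 + 0.2853i, |z|^2 = 0.1453
Iter 12: z = -0.2714 + 0.3143i, |z|^2 = 0.1724
Iter 13: z = -0.2791 + 0.2880i, |z|^2 = 0.1608
Iter 14: z = -0.2590 + 0.2978i, |z|^2 = 0.1558
Iter 15: z = -0.2756 + 0.3043i, |z|^2 = 0.1685

Answer: 16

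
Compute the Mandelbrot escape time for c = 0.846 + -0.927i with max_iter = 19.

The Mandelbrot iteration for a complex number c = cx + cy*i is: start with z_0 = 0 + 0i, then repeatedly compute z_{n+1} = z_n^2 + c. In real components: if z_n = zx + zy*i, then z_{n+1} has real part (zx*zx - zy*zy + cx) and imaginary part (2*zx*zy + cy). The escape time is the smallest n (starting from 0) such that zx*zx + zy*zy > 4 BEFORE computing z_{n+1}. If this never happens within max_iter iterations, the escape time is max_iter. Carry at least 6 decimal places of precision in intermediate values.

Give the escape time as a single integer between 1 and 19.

Answer: 2

Derivation:
z_0 = 0 + 0i, c = 0.8460 + -0.9270i
Iter 1: z = 0.8460 + -0.9270i, |z|^2 = 1.5750
Iter 2: z = 0.7024 + -2.4955i, |z|^2 = 6.7208
Escaped at iteration 2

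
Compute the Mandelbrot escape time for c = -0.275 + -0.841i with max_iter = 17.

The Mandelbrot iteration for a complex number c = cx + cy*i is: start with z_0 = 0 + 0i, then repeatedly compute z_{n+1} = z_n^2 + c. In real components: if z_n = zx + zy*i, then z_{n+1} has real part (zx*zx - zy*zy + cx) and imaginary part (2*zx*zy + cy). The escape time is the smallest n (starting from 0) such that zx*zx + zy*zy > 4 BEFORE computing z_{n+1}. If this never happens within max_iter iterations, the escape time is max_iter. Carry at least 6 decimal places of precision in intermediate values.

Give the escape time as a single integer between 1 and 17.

Answer: 17

Derivation:
z_0 = 0 + 0i, c = -0.2750 + -0.8410i
Iter 1: z = -0.2750 + -0.8410i, |z|^2 = 0.7829
Iter 2: z = -0.9067 + -0.3784i, |z|^2 = 0.9652
Iter 3: z = 0.4038 + -0.1548i, |z|^2 = 0.1870
Iter 4: z = -0.1359 + -0.9660i, |z|^2 = 0.9516
Iter 5: z = -1.1896 + -0.5785i, |z|^2 = 1.7499
Iter 6: z = 0.8056 + 0.5353i, |z|^2 = 0.9356
Iter 7: z = 0.0875 + 0.0216i, |z|^2 = 0.0081
Iter 8: z = -0.2678 + -0.8372i, |z|^2 = 0.7727
Iter 9: z = -0.9042 + -0.3926i, |z|^2 = 0.9717
Iter 10: z = 0.3885 + -0.1311i, |z|^2 = 0.1681
Iter 11: z = -0.1412 + -0.9428i, |z|^2 = 0.9089
Iter 12: z = -1.1440 + -0.5747i, |z|^2 = 1.6390
Iter 13: z = 0.7035 + 0.4739i, |z|^2 = 0.7195
Iter 14: z = -0.0046 + -0.1742i, |z|^2 = 0.0304
Iter 15: z = -0.3053 + -0.8394i, |z|^2 = 0.7978
Iter 16: z = -0.8863 + -0.3284i, |z|^2 = 0.8934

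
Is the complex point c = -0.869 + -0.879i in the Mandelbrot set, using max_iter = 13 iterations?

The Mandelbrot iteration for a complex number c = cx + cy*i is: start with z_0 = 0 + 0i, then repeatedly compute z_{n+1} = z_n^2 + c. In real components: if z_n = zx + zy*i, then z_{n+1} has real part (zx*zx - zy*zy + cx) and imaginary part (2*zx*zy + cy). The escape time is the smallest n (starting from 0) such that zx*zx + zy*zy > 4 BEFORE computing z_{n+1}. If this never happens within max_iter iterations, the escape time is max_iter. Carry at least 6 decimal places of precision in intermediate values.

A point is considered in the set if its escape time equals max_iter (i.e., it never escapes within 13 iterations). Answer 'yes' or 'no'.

z_0 = 0 + 0i, c = -0.8690 + -0.8790i
Iter 1: z = -0.8690 + -0.8790i, |z|^2 = 1.5278
Iter 2: z = -0.8865 + 0.6487i, |z|^2 = 1.2067
Iter 3: z = -0.5040 + -2.0291i, |z|^2 = 4.3713
Escaped at iteration 3

Answer: no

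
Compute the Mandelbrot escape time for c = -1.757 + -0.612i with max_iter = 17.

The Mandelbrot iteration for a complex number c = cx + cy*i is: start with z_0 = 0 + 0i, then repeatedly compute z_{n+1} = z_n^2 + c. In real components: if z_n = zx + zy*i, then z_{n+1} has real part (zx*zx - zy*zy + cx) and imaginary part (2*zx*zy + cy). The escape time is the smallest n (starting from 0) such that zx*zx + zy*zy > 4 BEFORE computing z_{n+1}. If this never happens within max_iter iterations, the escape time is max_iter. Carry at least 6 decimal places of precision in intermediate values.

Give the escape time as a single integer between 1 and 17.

Answer: 3

Derivation:
z_0 = 0 + 0i, c = -1.7570 + -0.6120i
Iter 1: z = -1.7570 + -0.6120i, |z|^2 = 3.4616
Iter 2: z = 0.9555 + 1.5386i, |z|^2 = 3.2802
Iter 3: z = -3.2112 + 2.3282i, |z|^2 = 15.7324
Escaped at iteration 3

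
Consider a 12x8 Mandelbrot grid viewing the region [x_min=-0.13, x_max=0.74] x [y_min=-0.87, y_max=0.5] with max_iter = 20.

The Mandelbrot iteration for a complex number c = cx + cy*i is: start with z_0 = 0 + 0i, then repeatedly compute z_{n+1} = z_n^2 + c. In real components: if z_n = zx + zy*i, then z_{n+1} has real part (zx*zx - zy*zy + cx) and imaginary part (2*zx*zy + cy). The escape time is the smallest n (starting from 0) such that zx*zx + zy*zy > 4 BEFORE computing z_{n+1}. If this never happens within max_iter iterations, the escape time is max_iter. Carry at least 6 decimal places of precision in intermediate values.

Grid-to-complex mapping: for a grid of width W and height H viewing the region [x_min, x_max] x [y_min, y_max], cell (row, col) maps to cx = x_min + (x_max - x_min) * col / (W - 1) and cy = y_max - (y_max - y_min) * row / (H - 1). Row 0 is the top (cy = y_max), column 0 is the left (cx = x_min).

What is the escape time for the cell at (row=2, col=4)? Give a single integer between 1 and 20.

Answer: 20

Derivation:
z_0 = 0 + 0i, c = 0.1864 + 0.1086i
Iter 1: z = 0.1864 + 0.1086i, |z|^2 = 0.0465
Iter 2: z = 0.2093 + 0.1490i, |z|^2 = 0.0660
Iter 3: z = 0.2080 + 0.1710i, |z|^2 = 0.0725
Iter 4: z = 0.2004 + 0.1797i, |z|^2 = 0.0724
Iter 5: z = 0.1942 + 0.1806i, |z|^2 = 0.0703
Iter 6: z = 0.1915 + 0.1787i, |z|^2 = 0.0686
Iter 7: z = 0.1911 + 0.1770i, |z|^2 = 0.0678
Iter 8: z = 0.1915 + 0.1762i, |z|^2 = 0.0677
Iter 9: z = 0.1920 + 0.1761i, |z|^2 = 0.0679
Iter 10: z = 0.1922 + 0.1762i, |z|^2 = 0.0680
Iter 11: z = 0.1923 + 0.1763i, |z|^2 = 0.0681
Iter 12: z = 0.1922 + 0.1764i, |z|^2 = 0.0681
Iter 13: z = 0.1922 + 0.1764i, |z|^2 = 0.0681
Iter 14: z = 0.1922 + 0.1764i, |z|^2 = 0.0681
Iter 15: z = 0.1922 + 0.1764i, |z|^2 = 0.0680
Iter 16: z = 0.1922 + 0.1764i, |z|^2 = 0.0680
Iter 17: z = 0.1922 + 0.1764i, |z|^2 = 0.0680
Iter 18: z = 0.1922 + 0.1764i, |z|^2 = 0.0680
Iter 19: z = 0.1922 + 0.1764i, |z|^2 = 0.0680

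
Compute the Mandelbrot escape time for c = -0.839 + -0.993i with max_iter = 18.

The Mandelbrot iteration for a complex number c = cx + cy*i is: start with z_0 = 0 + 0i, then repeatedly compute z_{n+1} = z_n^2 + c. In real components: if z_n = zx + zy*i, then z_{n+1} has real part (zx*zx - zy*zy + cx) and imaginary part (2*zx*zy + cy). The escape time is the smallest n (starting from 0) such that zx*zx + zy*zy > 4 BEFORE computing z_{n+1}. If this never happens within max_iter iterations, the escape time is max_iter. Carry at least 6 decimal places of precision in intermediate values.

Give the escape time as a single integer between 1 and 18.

Answer: 3

Derivation:
z_0 = 0 + 0i, c = -0.8390 + -0.9930i
Iter 1: z = -0.8390 + -0.9930i, |z|^2 = 1.6900
Iter 2: z = -1.1211 + 0.6733i, |z|^2 = 1.7102
Iter 3: z = -0.0353 + -2.5026i, |z|^2 = 6.2643
Escaped at iteration 3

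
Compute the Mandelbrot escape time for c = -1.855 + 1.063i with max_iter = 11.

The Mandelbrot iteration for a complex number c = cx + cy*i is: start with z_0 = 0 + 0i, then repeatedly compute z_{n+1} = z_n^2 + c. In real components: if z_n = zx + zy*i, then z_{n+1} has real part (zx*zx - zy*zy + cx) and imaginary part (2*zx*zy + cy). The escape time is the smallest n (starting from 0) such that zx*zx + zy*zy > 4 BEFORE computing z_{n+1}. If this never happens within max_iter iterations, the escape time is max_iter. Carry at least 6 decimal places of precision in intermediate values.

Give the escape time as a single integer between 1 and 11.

z_0 = 0 + 0i, c = -1.8550 + 1.0630i
Iter 1: z = -1.8550 + 1.0630i, |z|^2 = 4.5710
Escaped at iteration 1

Answer: 1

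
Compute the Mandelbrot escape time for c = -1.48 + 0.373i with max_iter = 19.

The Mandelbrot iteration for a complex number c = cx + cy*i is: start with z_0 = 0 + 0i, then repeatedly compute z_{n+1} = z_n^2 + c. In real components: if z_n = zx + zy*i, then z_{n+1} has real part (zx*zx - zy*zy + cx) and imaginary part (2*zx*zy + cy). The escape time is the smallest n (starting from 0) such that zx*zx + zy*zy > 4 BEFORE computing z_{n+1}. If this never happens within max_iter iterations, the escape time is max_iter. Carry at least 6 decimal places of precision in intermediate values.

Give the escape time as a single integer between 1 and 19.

z_0 = 0 + 0i, c = -1.4800 + 0.3730i
Iter 1: z = -1.4800 + 0.3730i, |z|^2 = 2.3295
Iter 2: z = 0.5713 + -0.7311i, |z|^2 = 0.8608
Iter 3: z = -1.6881 + -0.4623i, |z|^2 = 3.0635
Iter 4: z = 1.1561 + 1.9338i, |z|^2 = 5.0761
Escaped at iteration 4

Answer: 4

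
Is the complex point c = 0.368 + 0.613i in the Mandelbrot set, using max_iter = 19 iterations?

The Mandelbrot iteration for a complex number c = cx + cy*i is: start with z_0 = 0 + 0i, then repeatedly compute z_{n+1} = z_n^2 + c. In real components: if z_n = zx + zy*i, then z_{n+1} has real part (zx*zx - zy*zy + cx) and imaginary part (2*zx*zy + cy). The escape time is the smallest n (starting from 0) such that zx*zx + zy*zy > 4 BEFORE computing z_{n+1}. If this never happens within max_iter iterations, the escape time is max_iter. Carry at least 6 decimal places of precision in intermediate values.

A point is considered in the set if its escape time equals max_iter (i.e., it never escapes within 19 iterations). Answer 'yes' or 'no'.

z_0 = 0 + 0i, c = 0.3680 + 0.6130i
Iter 1: z = 0.3680 + 0.6130i, |z|^2 = 0.5112
Iter 2: z = 0.1277 + 1.0642i, |z|^2 = 1.1487
Iter 3: z = -0.7482 + 0.8847i, |z|^2 = 1.3424
Iter 4: z = 0.1451 + -0.7108i, |z|^2 = 0.5262
Iter 5: z = -0.1162 + 0.4068i, |z|^2 = 0.1790
Iter 6: z = 0.2160 + 0.5185i, |z|^2 = 0.3155
Iter 7: z = 0.1458 + 0.8370i, |z|^2 = 0.7218
Iter 8: z = -0.3113 + 0.8571i, |z|^2 = 0.8316
Iter 9: z = -0.2697 + 0.0793i, |z|^2 = 0.0791
Iter 10: z = 0.4345 + 0.5702i, |z|^2 = 0.5139
Iter 11: z = 0.2316 + 1.1085i, |z|^2 = 1.2823
Iter 12: z = -0.8070 + 1.1265i, |z|^2 = 1.9204
Iter 13: z = -0.2497 + -1.2053i, |z|^2 = 1.5151
Iter 14: z = -1.0224 + 1.2150i, |z|^2 = 2.5215
Iter 15: z = -0.0631 + -1.8714i, |z|^2 = 3.5061
Iter 16: z = -3.1301 + 0.8491i, |z|^2 = 10.5187
Escaped at iteration 16

Answer: no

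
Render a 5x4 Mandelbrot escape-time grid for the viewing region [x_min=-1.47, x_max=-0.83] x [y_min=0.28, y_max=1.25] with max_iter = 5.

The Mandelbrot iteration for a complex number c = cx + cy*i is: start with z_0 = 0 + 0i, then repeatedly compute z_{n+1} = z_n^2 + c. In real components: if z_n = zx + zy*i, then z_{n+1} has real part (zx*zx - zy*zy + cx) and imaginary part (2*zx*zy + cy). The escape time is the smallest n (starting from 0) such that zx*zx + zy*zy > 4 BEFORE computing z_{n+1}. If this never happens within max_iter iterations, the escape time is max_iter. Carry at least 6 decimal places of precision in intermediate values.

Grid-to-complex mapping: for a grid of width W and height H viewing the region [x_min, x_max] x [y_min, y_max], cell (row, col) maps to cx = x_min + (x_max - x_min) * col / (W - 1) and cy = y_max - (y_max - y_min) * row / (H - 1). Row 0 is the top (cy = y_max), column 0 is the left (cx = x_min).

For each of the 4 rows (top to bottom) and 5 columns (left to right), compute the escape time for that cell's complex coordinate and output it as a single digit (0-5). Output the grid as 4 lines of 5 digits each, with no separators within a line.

Answer: 22233
33333
33445
55555

Derivation:
(row=0, col=0): c = -1.4700 + 1.2500i → escape time 2
(row=0, col=1): c = -1.3100 + 1.2500i → escape time 2
(row=0, col=2): c = -1.1500 + 1.2500i → escape time 2
(row=0, col=3): c = -0.9900 + 1.2500i → escape time 3
(row=0, col=4): c = -0.8300 + 1.2500i → escape time 3
(row=1, col=0): c = -1.4700 + 0.9267i → escape time 3
(row=1, col=1): c = -1.3100 + 0.9267i → escape time 3
(row=1, col=2): c = -1.1500 + 0.9267i → escape time 3
(row=1, col=3): c = -0.9900 + 0.9267i → escape time 3
(row=1, col=4): c = -0.8300 + 0.9267i → escape time 3
(row=2, col=0): c = -1.4700 + 0.6033i → escape time 3
(row=2, col=1): c = -1.3100 + 0.6033i → escape time 3
(row=2, col=2): c = -1.1500 + 0.6033i → escape time 4
(row=2, col=3): c = -0.9900 + 0.6033i → escape time 4
(row=2, col=4): c = -0.8300 + 0.6033i → escape time 5
(row=3, col=0): c = -1.4700 + 0.2800i → escape time 5
(row=3, col=1): c = -1.3100 + 0.2800i → escape time 5
(row=3, col=2): c = -1.1500 + 0.2800i → escape time 5
(row=3, col=3): c = -0.9900 + 0.2800i → escape time 5
(row=3, col=4): c = -0.8300 + 0.2800i → escape time 5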